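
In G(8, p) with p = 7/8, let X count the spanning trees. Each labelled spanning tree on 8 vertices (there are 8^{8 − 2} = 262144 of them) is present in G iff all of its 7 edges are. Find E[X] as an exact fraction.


K_8 has 8^{8 − 2} = 262144 labelled spanning trees.
For each such spanning tree H, let X_H = 1 if all 7 edges of H are present in G. Then P[X_H = 1] = p^{7} = (7/8)^{7} = 823543/2097152.
By linearity of expectation: E[X] = Σ_H E[X_H] = 262144 · p^{7} = 262144 · 823543/2097152 = 823543/8.
Numerically: E[X] ≈ 1.0294e+05.

E[X] = 262144 · (7/8)^{7} = 823543/8 ≈ 1.0294e+05.


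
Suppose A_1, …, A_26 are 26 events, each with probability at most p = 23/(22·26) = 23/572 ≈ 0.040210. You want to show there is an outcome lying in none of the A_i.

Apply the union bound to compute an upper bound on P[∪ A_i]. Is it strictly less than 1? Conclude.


Union bound: P[∪_{i=1}^{26} A_i] ≤ Σ_i P[A_i] ≤ 26·p = 26·(23/572) = 23/22.
Numerically: 23/22 ≈ 1.045455.
Is 23/22 < 1? NO.
Since the bound 23/22 is ≥ 1, the union bound is uninformative here; it does NOT by itself certify existence.

26·p = 23/22 ≈ 1.045455; existence NOT certified by the union bound.


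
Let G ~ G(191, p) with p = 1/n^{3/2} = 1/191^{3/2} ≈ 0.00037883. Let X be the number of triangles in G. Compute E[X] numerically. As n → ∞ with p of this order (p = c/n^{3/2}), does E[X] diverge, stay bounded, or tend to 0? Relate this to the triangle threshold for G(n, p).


Number of potential triangles: C(191, 3) = 1143135.
Each occurs with probability p³ ≈ (0.00037883)³ ≈ 5.4368812e-11.
By linearity: E[X] = C(191, 3)·p³ ≈ 1143135 · 5.4368812e-11 ≈ 0.00006.
Since α = 3/2 > 1, p = c/n^{3/2} = o(1/n) is below the triangle threshold p ~ 1/n. Asymptotically E[X] ~ (c³/6)·n^{3(1−α)} = (1³/6)·n^{-1.5} → 0, so by Markov's inequality G has no triangles w.h.p.

E[X] ≈ 0.00006; in regime p = Θ(1/n^{3/2}) E[X] tends to 0 (below the triangle threshold p ~ 1/n).


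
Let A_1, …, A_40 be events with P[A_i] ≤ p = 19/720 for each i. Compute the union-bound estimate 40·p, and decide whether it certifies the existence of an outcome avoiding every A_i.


Union bound: P[∪_{i=1}^{40} A_i] ≤ Σ_i P[A_i] ≤ 40·p = 40·(19/720) = 19/18.
Numerically: 19/18 ≈ 1.055556.
Is 19/18 < 1? NO.
Since the bound 19/18 is ≥ 1, the union bound is uninformative here; it does NOT by itself certify existence.

40·p = 19/18 ≈ 1.055556; existence NOT certified by the union bound.


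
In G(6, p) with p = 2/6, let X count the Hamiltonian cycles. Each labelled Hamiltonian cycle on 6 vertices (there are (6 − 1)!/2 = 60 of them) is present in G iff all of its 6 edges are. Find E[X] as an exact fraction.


K_6 has (6 − 1)!/2 = 60 labelled Hamiltonian cycles.
For each such Hamiltonian cycle H, let X_H = 1 if all 6 edges of H are present in G. Then P[X_H = 1] = p^{6} = (1/3)^{6} = 1/729.
By linearity: E[X] = Σ_H E[X_H] = 60 · p^{6} = 60 · 1/729 = 20/243.
Numerically: E[X] ≈ 0.082305.

E[X] = 60 · (1/3)^{6} = 20/243 ≈ 0.082305.


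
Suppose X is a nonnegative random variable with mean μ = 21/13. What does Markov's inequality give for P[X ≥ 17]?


μ = E[X] = 21/13, a = 17.
Markov: P[X ≥ 17] ≤ μ/a = (21/13)/17 = 21/221.
Numerically: ≈ 0.095.
(Since a = 17 > μ = 1.615, the bound 21/221 is < 1 and informative.)

P[X ≥ 17] ≤ 21/221 ≈ 0.095.


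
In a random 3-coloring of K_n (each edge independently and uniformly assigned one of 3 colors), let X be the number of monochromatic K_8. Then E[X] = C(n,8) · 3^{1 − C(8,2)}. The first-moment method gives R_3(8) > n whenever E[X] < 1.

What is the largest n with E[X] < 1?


We need C(n, 8) · 3^{1 − 28} < 1, i.e. C(n, 8) < 3^{28 − 1} = 7625597484987.
Check values of n near the boundary:
  n = 152: C(152, 8) = 5859727868575; 5859727868575 < 7625597484987? YES
  n = 153: C(153, 8) = 6183023199255; 6183023199255 < 7625597484987? YES
  n = 154: C(154, 8) = 6521818990995; 6521818990995 < 7625597484987? YES
  n = 155: C(155, 8) = 6876747915675; 6876747915675 < 7625597484987? YES
  n = 156: C(156, 8) = 7248464019225; 7248464019225 < 7625597484987? YES
  n = 157: C(157, 8) = 7637643295425; 7637643295425 < 7625597484987? NO
The largest n with C(n, 8) < 7625597484987 is n = 156 (where E[X] = 805384891025/847288609443 ≈ 0.95054). Hence R_3(8) > 156, i.e. R_3(8) ≥ 157.

Largest n = 156; hence R_3(8) > 156.


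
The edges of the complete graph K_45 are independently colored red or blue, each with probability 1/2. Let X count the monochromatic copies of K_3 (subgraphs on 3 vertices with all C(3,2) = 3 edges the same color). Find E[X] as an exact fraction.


Let X = Σ_S X_S over the C(45, 3) = 14190 subsets S of size 3, where X_S = 1 if the K_3 on S is monochromatic.
For a fixed S, the K_3 on S has C(3, 2) = 3 edges. P[all 3 edges red] = (1/2)^3, and likewise for blue, so P[monochromatic] = 2·(1/2)^3 = 2^{1 − 3} = 1/4.
Summing: E[X] = C(45, 3) · 2^{1 − 3} = 14190 · 1/4 = 7095/2.
Numerically: E[X] ≈ 3547.5000.

E[X] = C(45,3)·2^(1−C(3,2)) = 7095/2 ≈ 3547.5000.


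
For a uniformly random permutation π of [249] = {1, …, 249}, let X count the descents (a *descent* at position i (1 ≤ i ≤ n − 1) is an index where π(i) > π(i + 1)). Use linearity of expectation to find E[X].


Write X = Σ X_I over i = 1, …, 248, with X_I the indicator of one descent.
There are 248 indicators.
For each fixed i, the pair (π(i), π(i+1)) is a uniformly random ordered pair of distinct values from {1, …, 249}; by symmetry P[π(i) > π(i+1)] = 1/2.
By linearity: E[X] = 248 · (1/2) = (249 − 1) · (1/2) = 124 ≈ 124.000.

E[X] = 124 = 124.000.


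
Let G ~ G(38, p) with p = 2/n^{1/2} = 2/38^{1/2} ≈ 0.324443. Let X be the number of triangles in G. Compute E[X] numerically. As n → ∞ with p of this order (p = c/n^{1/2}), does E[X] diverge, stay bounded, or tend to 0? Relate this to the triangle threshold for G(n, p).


Number of potential triangles: C(38, 3) = 8436.
Each occurs with probability p³ ≈ (0.324443)³ ≈ 3.41518781e-02.
By linearity: E[X] = C(38, 3)·p³ ≈ 8436 · 3.41518781e-02 ≈ 288.105244.
Since α = 1/2 < 1, p = c/n^{1/2} ≫ 1/n is above the triangle threshold p ~ 1/n. Asymptotically E[X] ~ (c³/6)·n^{3(1−α)} = (2³/6)·n^{1.5} → ∞; triangles are abundant w.h.p.

E[X] ≈ 288.105244; in regime p = Θ(1/n^{1/2}) E[X] diverges (above the triangle threshold p ~ 1/n).


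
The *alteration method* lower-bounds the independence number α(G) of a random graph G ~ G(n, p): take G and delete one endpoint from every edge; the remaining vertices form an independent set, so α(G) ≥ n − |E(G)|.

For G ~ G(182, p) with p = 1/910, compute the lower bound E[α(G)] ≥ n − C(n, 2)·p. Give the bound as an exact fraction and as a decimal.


E[|E(G)|] = C(182, 2)·p = 16471 · (1/910) = 181/10.
E[α(G)] ≥ n − E[|E(G)|] = 182 − 181/10 = 1639/10.
Numerically: ≈ 163.9000.
(This is only a lower bound; the true E[α(G)] may be larger.)

E[α(G)] ≥ 1639/10 ≈ 163.9000.


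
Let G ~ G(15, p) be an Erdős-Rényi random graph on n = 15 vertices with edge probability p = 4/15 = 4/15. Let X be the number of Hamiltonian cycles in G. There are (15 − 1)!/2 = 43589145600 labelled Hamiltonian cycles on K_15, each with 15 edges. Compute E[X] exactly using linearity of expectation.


K_15 has (15 − 1)!/2 = 43589145600 labelled Hamiltonian cycles.
For each such Hamiltonian cycle H, let X_H = 1 if all 15 edges of H are present in G. Then P[X_H = 1] = p^{15} = (4/15)^{15} = 1073741824/437893890380859375.
By linearity of expectation: E[X] = Σ_H E[X_H] = 43589145600 · p^{15} = 43589145600 · 1073741824/437893890380859375 = 7704277975826432/72081298828125.
Numerically: E[X] ≈ 106.883.

E[X] = 43589145600 · (4/15)^{15} = 7704277975826432/72081298828125 ≈ 106.883.


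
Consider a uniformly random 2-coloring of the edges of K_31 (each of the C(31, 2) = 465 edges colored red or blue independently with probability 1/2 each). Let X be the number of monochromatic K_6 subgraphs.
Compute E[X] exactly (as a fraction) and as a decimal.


Let X = Σ_S X_S over the C(31, 6) = 736281 subsets S of size 6, where X_S = 1 if the K_6 on S is monochromatic.
For a fixed S, the K_6 on S has C(6, 2) = 15 edges. P[all 15 edges red] = (1/2)^15, and likewise for blue, so P[monochromatic] = 2·(1/2)^15 = 2^{1 − 15} = 1/16384.
By linearity of expectation: E[X] = C(31, 6) · 2^{1 − 15} = 736281 · 1/16384 = 736281/16384.
Numerically: E[X] ≈ 44.9390.

E[X] = C(31,6)·2^(1−C(6,2)) = 736281/16384 ≈ 44.9390.


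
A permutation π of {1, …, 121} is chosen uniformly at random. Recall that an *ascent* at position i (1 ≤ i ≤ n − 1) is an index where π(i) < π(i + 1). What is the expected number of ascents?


Write X = Σ X_I over i = 1, …, 120, with X_I the indicator of one ascent.
There are 120 indicators.
For each fixed i, the pair (π(i), π(i+1)) is a uniformly random ordered pair of distinct values from {1, …, 121}; by symmetry P[π(i) < π(i+1)] = 1/2.
By linearity: E[X] = 120 · (1/2) = (121 − 1) · (1/2) = 60 ≈ 60.0000.

E[X] = 60 = 60.0000.


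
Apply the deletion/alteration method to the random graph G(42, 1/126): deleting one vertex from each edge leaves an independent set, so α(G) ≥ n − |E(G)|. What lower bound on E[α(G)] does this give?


E[|E(G)|] = C(42, 2)·p = 861 · (1/126) = 41/6.
E[α(G)] ≥ n − E[|E(G)|] = 42 − 41/6 = 211/6.
Numerically: ≈ 35.1667.
(This is only a lower bound; the true E[α(G)] may be larger.)

E[α(G)] ≥ 211/6 ≈ 35.1667.


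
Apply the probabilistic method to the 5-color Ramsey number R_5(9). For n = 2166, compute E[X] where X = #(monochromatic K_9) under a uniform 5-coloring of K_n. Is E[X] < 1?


E[X] = C(2166, 9) · 5^{1 − 36} = 2844037944203015677277940 · 5^{−35} = 2844037944203015677277940/2910383045673370361328125.
As a reduced fraction: E[X] = 568807588840603135455588/582076609134674072265625 ≈ 0.977.
Is E[X] < 1? YES.
Since E[X] < 1, there exists a 5-coloring of K_{2166} with no monochromatic K_9; hence R_5(9) > 2166.

E[X] = 568807588840603135455588/582076609134674072265625 ≈ 0.977; E[X] < 1, so R_5(9) > 2166.


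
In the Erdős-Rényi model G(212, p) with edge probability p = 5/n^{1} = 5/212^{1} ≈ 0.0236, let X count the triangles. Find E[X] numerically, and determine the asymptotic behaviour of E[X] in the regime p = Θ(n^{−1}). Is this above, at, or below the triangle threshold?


Number of potential triangles: C(212, 3) = 1565620.
Each occurs with probability p³ ≈ (0.0236)³ ≈ 1.31191e-05.
By linearity: E[X] = C(212, 3)·p³ ≈ 1565620 · 1.31191e-05 ≈ 20.539.
Here α = 1, so p = 5/n is exactly at the triangle threshold p ~ 1/n. Asymptotically E[X] → c³/6 = 5³/6 = 125/6 ≈ 20.833, a bounded constant. In this regime the triangle count is asymptotically Poisson(c³/6).

E[X] ≈ 20.539; in regime p = Θ(1/n^{1}) E[X] stays bounded (at the triangle threshold p ~ 1/n).


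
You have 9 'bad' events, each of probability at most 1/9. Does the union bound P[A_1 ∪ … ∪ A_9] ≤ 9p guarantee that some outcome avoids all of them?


Union bound: P[∪_{i=1}^{9} A_i] ≤ Σ_i P[A_i] ≤ 9·p = 9·(1/9) = 1.
Numerically: 1 ≈ 1.0000.
Is 1 < 1? NO.
Since the bound 1 is ≥ 1, the union bound is uninformative here; it does NOT by itself certify existence.

9·p = 1 ≈ 1.0000; existence NOT certified by the union bound.


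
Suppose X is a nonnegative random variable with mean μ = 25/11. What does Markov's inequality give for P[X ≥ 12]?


μ = E[X] = 25/11, a = 12.
Markov: P[X ≥ 12] ≤ μ/a = (25/11)/12 = 25/132.
Numerically: ≈ 0.189.
(Since a = 12 > μ = 2.273, the bound 25/132 is < 1 and informative.)

P[X ≥ 12] ≤ 25/132 ≈ 0.189.


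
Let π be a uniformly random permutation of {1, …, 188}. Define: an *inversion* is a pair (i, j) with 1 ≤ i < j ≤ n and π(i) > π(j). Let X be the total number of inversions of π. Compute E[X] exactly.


Write X = Σ X_I over the C(188, 2) = 17578 pairs i < j, with X_I the indicator of one inversion.
There are 17578 indicators.
For each fixed pair i < j, the values π(i) and π(j) are two distinct elements of {1, …, 188} in uniformly random order; by symmetry P[π(i) > π(j)] = 1/2.
By linearity: E[X] = 17578 · (1/2) = C(188, 2) · (1/2) = 17578/2 = 8789 ≈ 8789.000.

E[X] = 8789 = 8789.000.


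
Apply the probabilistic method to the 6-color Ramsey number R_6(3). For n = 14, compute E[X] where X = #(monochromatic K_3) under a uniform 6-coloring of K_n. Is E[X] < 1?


E[X] = C(14, 3) · 6^{1 − 3} = 364 · 6^{−2} = 364/36.
As a reduced fraction: E[X] = 91/9 ≈ 10.111.
Is E[X] < 1? NO.
Since E[X] ≥ 1, the first-moment bound is inconclusive at n = 14; it does NOT by itself certify R_6(3) > 14.

E[X] = 91/9 ≈ 10.111; E[X] ≥ 1; first-moment method inconclusive here.


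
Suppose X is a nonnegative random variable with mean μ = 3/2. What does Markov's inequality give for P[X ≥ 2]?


μ = E[X] = 3/2, a = 2.
Markov: P[X ≥ 2] ≤ μ/a = (3/2)/2 = 3/4.
Numerically: ≈ 0.750.
(Since a = 2 > μ = 1.500, the bound 3/4 is < 1 and informative.)

P[X ≥ 2] ≤ 3/4 ≈ 0.750.


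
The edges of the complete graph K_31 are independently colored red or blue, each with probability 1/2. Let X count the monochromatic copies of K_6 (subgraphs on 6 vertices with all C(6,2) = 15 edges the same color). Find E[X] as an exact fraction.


Let X = Σ_S X_S over the C(31, 6) = 736281 subsets S of size 6, where X_S = 1 if the K_6 on S is monochromatic.
For a fixed S, the K_6 on S has C(6, 2) = 15 edges. P[all 15 edges red] = (1/2)^15, and likewise for blue, so P[monochromatic] = 2·(1/2)^15 = 2^{1 − 15} = 1/16384.
By linearity of expectation: E[X] = C(31, 6) · 2^{1 − 15} = 736281 · 1/16384 = 736281/16384.
Numerically: E[X] ≈ 44.93903.

E[X] = C(31,6)·2^(1−C(6,2)) = 736281/16384 ≈ 44.93903.


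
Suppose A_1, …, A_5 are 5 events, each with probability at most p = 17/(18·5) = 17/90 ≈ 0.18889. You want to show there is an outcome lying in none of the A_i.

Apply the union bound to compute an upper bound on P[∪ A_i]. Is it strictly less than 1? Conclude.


Union bound: P[∪_{i=1}^{5} A_i] ≤ Σ_i P[A_i] ≤ 5·p = 5·(17/90) = 17/18.
Numerically: 17/18 ≈ 0.94444.
Is 17/18 < 1? YES.
Since P[∪ A_i] ≤ 17/18 < 1, the complement has P[∩ A_i^c] ≥ 1 − 17/18 = 1/18 > 0, so some outcome avoids every A_i.

5·p = 17/18 ≈ 0.94444; existence CERTIFIED by the union bound.


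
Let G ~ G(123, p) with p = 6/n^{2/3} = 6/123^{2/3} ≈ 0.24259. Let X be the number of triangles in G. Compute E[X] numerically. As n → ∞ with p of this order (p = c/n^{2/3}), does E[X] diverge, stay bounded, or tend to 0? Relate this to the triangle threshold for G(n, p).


Number of potential triangles: C(123, 3) = 302621.
Each occurs with probability p³ ≈ (0.24259)³ ≈ 1.4277216e-02.
By linearity: E[X] = C(123, 3)·p³ ≈ 302621 · 1.4277216e-02 ≈ 4320.58537.
Since α = 2/3 < 1, p = c/n^{2/3} ≫ 1/n is above the triangle threshold p ~ 1/n. Asymptotically E[X] ~ (c³/6)·n^{3(1−α)} = (6³/6)·n^{1} → ∞; triangles are abundant w.h.p.

E[X] ≈ 4320.58537; in regime p = Θ(1/n^{2/3}) E[X] diverges (above the triangle threshold p ~ 1/n).


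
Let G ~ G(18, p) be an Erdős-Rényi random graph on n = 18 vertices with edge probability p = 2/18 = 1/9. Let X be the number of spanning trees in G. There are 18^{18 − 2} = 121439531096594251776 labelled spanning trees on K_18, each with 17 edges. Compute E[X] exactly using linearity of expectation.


K_18 has 18^{18 − 2} = 121439531096594251776 labelled spanning trees.
For each such spanning tree H, let X_H = 1 if all 17 edges of H are present in G. Then P[X_H = 1] = p^{17} = (1/9)^{17} = 1/16677181699666569.
By linearity of expectation: E[X] = Σ_H E[X_H] = 121439531096594251776 · p^{17} = 121439531096594251776 · 1/16677181699666569 = 65536/9.
Numerically: E[X] ≈ 7281.78.

E[X] = 121439531096594251776 · (1/9)^{17} = 65536/9 ≈ 7281.78.


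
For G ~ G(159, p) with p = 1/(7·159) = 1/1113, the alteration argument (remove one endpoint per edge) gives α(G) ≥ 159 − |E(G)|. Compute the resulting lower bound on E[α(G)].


E[|E(G)|] = C(159, 2)·p = 12561 · (1/1113) = 79/7.
E[α(G)] ≥ n − E[|E(G)|] = 159 − 79/7 = 1034/7.
Numerically: ≈ 147.714.
(This is only a lower bound; the true E[α(G)] may be larger.)

E[α(G)] ≥ 1034/7 ≈ 147.714.


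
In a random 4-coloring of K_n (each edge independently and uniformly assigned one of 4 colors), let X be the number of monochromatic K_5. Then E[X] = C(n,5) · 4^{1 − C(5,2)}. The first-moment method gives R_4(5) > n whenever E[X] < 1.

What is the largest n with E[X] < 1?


We need C(n, 5) · 4^{1 − 10} < 1, i.e. C(n, 5) < 4^{10 − 1} = 262144.
Check values of n near the boundary:
  n = 30: C(30, 5) = 142506; 142506 < 262144? YES
  n = 31: C(31, 5) = 169911; 169911 < 262144? YES
  n = 32: C(32, 5) = 201376; 201376 < 262144? YES
  n = 33: C(33, 5) = 237336; 237336 < 262144? YES
  n = 34: C(34, 5) = 278256; 278256 < 262144? NO
  n = 35: C(35, 5) = 324632; 324632 < 262144? NO
  n = 36: C(36, 5) = 376992; 376992 < 262144? NO
The largest n with C(n, 5) < 262144 is n = 33 (where E[X] = 29667/32768 ≈ 0.905365). Hence R_4(5) > 33, i.e. R_4(5) ≥ 34.

Largest n = 33; hence R_4(5) > 33.


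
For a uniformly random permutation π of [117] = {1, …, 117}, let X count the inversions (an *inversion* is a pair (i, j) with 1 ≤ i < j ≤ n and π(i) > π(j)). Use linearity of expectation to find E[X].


Write X = Σ X_I over the C(117, 2) = 6786 pairs i < j, with X_I the indicator of one inversion.
There are 6786 indicators.
For each fixed pair i < j, the values π(i) and π(j) are two distinct elements of {1, …, 117} in uniformly random order; by symmetry P[π(i) > π(j)] = 1/2.
By linearity: E[X] = 6786 · (1/2) = C(117, 2) · (1/2) = 6786/2 = 3393 ≈ 3393.0000.

E[X] = 3393 = 3393.0000.


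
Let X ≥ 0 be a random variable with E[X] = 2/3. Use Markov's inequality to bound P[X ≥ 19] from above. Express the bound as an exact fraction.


μ = E[X] = 2/3, a = 19.
Markov: P[X ≥ 19] ≤ μ/a = (2/3)/19 = 2/57.
Numerically: ≈ 0.035.
(Since a = 19 > μ = 0.667, the bound 2/57 is < 1 and informative.)

P[X ≥ 19] ≤ 2/57 ≈ 0.035.


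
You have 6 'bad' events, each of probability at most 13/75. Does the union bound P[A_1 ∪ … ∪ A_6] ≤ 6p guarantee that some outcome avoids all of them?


Union bound: P[∪_{i=1}^{6} A_i] ≤ Σ_i P[A_i] ≤ 6·p = 6·(13/75) = 26/25.
Numerically: 26/25 ≈ 1.04000.
Is 26/25 < 1? NO.
Since the bound 26/25 is ≥ 1, the union bound is uninformative here; it does NOT by itself certify existence.

6·p = 26/25 ≈ 1.04000; existence NOT certified by the union bound.


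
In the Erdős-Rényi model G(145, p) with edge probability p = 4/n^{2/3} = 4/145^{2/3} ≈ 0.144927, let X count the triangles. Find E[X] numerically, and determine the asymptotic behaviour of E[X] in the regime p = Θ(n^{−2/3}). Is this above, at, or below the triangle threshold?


Number of potential triangles: C(145, 3) = 497640.
Each occurs with probability p³ ≈ (0.144927)³ ≈ 3.04399524e-03.
By linearity: E[X] = C(145, 3)·p³ ≈ 497640 · 3.04399524e-03 ≈ 1514.813793.
Since α = 2/3 < 1, p = c/n^{2/3} ≫ 1/n is above the triangle threshold p ~ 1/n. Asymptotically E[X] ~ (c³/6)·n^{3(1−α)} = (4³/6)·n^{1} → ∞; triangles are abundant w.h.p.

E[X] ≈ 1514.813793; in regime p = Θ(1/n^{2/3}) E[X] diverges (above the triangle threshold p ~ 1/n).


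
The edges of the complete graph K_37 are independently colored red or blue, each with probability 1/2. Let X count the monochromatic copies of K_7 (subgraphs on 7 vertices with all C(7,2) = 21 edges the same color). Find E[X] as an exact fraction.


Let X = Σ_S X_S over the C(37, 7) = 10295472 subsets S of size 7, where X_S = 1 if the K_7 on S is monochromatic.
For a fixed S, the K_7 on S has C(7, 2) = 21 edges. P[all 21 edges red] = (1/2)^21, and likewise for blue, so P[monochromatic] = 2·(1/2)^21 = 2^{1 − 21} = 1/1048576.
Summing: E[X] = C(37, 7) · 2^{1 − 21} = 10295472 · 1/1048576 = 643467/65536.
Numerically: E[X] ≈ 9.81853.

E[X] = C(37,7)·2^(1−C(7,2)) = 643467/65536 ≈ 9.81853.


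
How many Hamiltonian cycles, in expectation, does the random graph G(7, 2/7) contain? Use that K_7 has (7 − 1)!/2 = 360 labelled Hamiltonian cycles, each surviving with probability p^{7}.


K_7 has (7 − 1)!/2 = 360 labelled Hamiltonian cycles.
For each such Hamiltonian cycle H, let X_H = 1 if all 7 edges of H are present in G. Then P[X_H = 1] = p^{7} = (2/7)^{7} = 128/823543.
By linearity: E[X] = Σ_H E[X_H] = 360 · p^{7} = 360 · 128/823543 = 46080/823543.
Numerically: E[X] ≈ 0.055953.

E[X] = 360 · (2/7)^{7} = 46080/823543 ≈ 0.055953.


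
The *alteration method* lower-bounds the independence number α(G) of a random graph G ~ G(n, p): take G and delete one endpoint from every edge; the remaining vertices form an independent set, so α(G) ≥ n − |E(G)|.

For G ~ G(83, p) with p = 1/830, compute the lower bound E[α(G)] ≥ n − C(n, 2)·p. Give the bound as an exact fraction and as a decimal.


E[|E(G)|] = C(83, 2)·p = 3403 · (1/830) = 41/10.
E[α(G)] ≥ n − E[|E(G)|] = 83 − 41/10 = 789/10.
Numerically: ≈ 78.9000.
(This is only a lower bound; the true E[α(G)] may be larger.)

E[α(G)] ≥ 789/10 ≈ 78.9000.


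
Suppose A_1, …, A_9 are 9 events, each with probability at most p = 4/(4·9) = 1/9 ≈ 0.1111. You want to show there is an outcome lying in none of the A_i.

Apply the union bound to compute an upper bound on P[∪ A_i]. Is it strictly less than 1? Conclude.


Union bound: P[∪_{i=1}^{9} A_i] ≤ Σ_i P[A_i] ≤ 9·p = 9·(1/9) = 1.
Numerically: 1 ≈ 1.0000.
Is 1 < 1? NO.
Since the bound 1 is ≥ 1, the union bound is uninformative here; it does NOT by itself certify existence.

9·p = 1 ≈ 1.0000; existence NOT certified by the union bound.


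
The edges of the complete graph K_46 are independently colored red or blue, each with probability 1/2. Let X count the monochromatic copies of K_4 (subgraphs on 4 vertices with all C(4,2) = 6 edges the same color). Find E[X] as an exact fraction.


Let X = Σ_S X_S over the C(46, 4) = 163185 subsets S of size 4, where X_S = 1 if the K_4 on S is monochromatic.
For a fixed S, the K_4 on S has C(4, 2) = 6 edges. P[all 6 edges red] = (1/2)^6, and likewise for blue, so P[monochromatic] = 2·(1/2)^6 = 2^{1 − 6} = 1/32.
Summing: E[X] = C(46, 4) · 2^{1 − 6} = 163185 · 1/32 = 163185/32.
Numerically: E[X] ≈ 5099.531.

E[X] = C(46,4)·2^(1−C(4,2)) = 163185/32 ≈ 5099.531.


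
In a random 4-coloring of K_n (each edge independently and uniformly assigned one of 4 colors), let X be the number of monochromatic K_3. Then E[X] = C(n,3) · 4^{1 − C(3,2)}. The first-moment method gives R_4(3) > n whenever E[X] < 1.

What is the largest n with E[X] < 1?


We need C(n, 3) · 4^{1 − 3} < 1, i.e. C(n, 3) < 4^{3 − 1} = 16.
Check values of n near the boundary:
  n = 3: C(3, 3) = 1; 1 < 16? YES
  n = 4: C(4, 3) = 4; 4 < 16? YES
  n = 5: C(5, 3) = 10; 10 < 16? YES
  n = 6: C(6, 3) = 20; 20 < 16? NO
  n = 7: C(7, 3) = 35; 35 < 16? NO
The largest n with C(n, 3) < 16 is n = 5 (where E[X] = 5/8 ≈ 0.6250000). Hence R_4(3) > 5, i.e. R_4(3) ≥ 6.

Largest n = 5; hence R_4(3) > 5.


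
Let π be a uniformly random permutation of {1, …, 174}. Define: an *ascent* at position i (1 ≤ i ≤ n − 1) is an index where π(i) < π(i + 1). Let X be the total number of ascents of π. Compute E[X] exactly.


Write X = Σ X_I over i = 1, …, 173, with X_I the indicator of one ascent.
There are 173 indicators.
For each fixed i, the pair (π(i), π(i+1)) is a uniformly random ordered pair of distinct values from {1, …, 174}; by symmetry P[π(i) < π(i+1)] = 1/2.
By linearity: E[X] = 173 · (1/2) = (174 − 1) · (1/2) = 173/2 ≈ 86.500.

E[X] = 173/2 = 86.500.


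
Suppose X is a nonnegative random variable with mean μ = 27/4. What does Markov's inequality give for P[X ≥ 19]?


μ = E[X] = 27/4, a = 19.
Markov: P[X ≥ 19] ≤ μ/a = (27/4)/19 = 27/76.
Numerically: ≈ 0.35526.
(Since a = 19 > μ = 6.75000, the bound 27/76 is < 1 and informative.)

P[X ≥ 19] ≤ 27/76 ≈ 0.35526.


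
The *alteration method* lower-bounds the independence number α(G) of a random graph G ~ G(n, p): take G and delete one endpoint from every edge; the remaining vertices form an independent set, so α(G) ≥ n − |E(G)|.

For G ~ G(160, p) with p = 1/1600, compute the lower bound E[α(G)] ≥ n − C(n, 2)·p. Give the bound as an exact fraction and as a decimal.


E[|E(G)|] = C(160, 2)·p = 12720 · (1/1600) = 159/20.
E[α(G)] ≥ n − E[|E(G)|] = 160 − 159/20 = 3041/20.
Numerically: ≈ 152.0500.
(This is only a lower bound; the true E[α(G)] may be larger.)

E[α(G)] ≥ 3041/20 ≈ 152.0500.


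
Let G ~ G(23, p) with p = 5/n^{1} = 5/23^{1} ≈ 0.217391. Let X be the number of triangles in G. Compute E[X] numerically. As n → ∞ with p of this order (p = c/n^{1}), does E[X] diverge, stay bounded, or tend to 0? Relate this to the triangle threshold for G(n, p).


Number of potential triangles: C(23, 3) = 1771.
Each occurs with probability p³ ≈ (0.217391)³ ≈ 1.02736911e-02.
By linearity: E[X] = C(23, 3)·p³ ≈ 1771 · 1.02736911e-02 ≈ 18.194707.
Here α = 1, so p = 5/n is exactly at the triangle threshold p ~ 1/n. Asymptotically E[X] → c³/6 = 5³/6 = 125/6 ≈ 20.833333, a bounded constant. In this regime the triangle count is asymptotically Poisson(c³/6).

E[X] ≈ 18.194707; in regime p = Θ(1/n^{1}) E[X] stays bounded (at the triangle threshold p ~ 1/n).


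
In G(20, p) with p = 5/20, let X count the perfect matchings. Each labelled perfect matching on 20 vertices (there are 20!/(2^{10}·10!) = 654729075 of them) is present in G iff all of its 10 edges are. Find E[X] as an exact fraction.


K_20 has 20!/(2^{10}·10!) = 654729075 labelled perfect matchings.
For each such perfect matching H, let X_H = 1 if all 10 edges of H are present in G. Then P[X_H = 1] = p^{10} = (1/4)^{10} = 1/1048576.
By linearity of expectation: E[X] = Σ_H E[X_H] = 654729075 · p^{10} = 654729075 · 1/1048576 = 654729075/1048576.
Numerically: E[X] ≈ 624.4.

E[X] = 654729075 · (1/4)^{10} = 654729075/1048576 ≈ 624.4.


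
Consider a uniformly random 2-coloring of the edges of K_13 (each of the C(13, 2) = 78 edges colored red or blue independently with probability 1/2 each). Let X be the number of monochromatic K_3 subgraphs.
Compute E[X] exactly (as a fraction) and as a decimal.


Let X = Σ_S X_S over the C(13, 3) = 286 subsets S of size 3, where X_S = 1 if the K_3 on S is monochromatic.
For a fixed S, the K_3 on S has C(3, 2) = 3 edges. P[all 3 edges red] = (1/2)^3, and likewise for blue, so P[monochromatic] = 2·(1/2)^3 = 2^{1 − 3} = 1/4.
By linearity of expectation: E[X] = C(13, 3) · 2^{1 − 3} = 286 · 1/4 = 143/2.
Numerically: E[X] ≈ 71.500.

E[X] = C(13,3)·2^(1−C(3,2)) = 143/2 ≈ 71.500.


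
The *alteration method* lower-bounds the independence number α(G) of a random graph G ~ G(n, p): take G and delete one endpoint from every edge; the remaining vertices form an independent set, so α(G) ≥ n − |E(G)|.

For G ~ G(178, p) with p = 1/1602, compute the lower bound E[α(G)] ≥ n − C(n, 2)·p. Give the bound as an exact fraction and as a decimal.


E[|E(G)|] = C(178, 2)·p = 15753 · (1/1602) = 59/6.
E[α(G)] ≥ n − E[|E(G)|] = 178 − 59/6 = 1009/6.
Numerically: ≈ 168.166667.
(This is only a lower bound; the true E[α(G)] may be larger.)

E[α(G)] ≥ 1009/6 ≈ 168.166667.


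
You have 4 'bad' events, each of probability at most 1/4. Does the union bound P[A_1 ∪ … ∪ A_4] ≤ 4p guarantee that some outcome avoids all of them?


Union bound: P[∪_{i=1}^{4} A_i] ≤ Σ_i P[A_i] ≤ 4·p = 4·(1/4) = 1.
Numerically: 1 ≈ 1.00000.
Is 1 < 1? NO.
Since the bound 1 is ≥ 1, the union bound is uninformative here; it does NOT by itself certify existence.

4·p = 1 ≈ 1.00000; existence NOT certified by the union bound.


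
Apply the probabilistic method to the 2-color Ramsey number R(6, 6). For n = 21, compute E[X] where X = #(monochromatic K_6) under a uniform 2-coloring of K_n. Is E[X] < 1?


E[X] = C(21, 6) · 2^{1 − 15} = 54264 · 2^{−14} = 54264/16384.
As a reduced fraction: E[X] = 6783/2048 ≈ 3.3120117.
Is E[X] < 1? NO.
Since E[X] ≥ 1, the first-moment bound is inconclusive at n = 21; it does NOT by itself certify R(6, 6) > 21.

E[X] = 6783/2048 ≈ 3.3120117; E[X] ≥ 1; first-moment method inconclusive here.


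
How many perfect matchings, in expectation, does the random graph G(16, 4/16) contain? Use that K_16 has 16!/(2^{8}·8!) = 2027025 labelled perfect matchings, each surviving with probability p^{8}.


K_16 has 16!/(2^{8}·8!) = 2027025 labelled perfect matchings.
For each such perfect matching H, let X_H = 1 if all 8 edges of H are present in G. Then P[X_H = 1] = p^{8} = (1/4)^{8} = 1/65536.
Summing the indicators: E[X] = Σ_H E[X_H] = 2027025 · p^{8} = 2027025 · 1/65536 = 2027025/65536.
Numerically: E[X] ≈ 30.93.

E[X] = 2027025 · (1/4)^{8} = 2027025/65536 ≈ 30.93.


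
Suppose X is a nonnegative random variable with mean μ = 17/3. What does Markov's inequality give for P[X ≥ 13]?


μ = E[X] = 17/3, a = 13.
Markov: P[X ≥ 13] ≤ μ/a = (17/3)/13 = 17/39.
Numerically: ≈ 0.4359.
(Since a = 13 > μ = 5.6667, the bound 17/39 is < 1 and informative.)

P[X ≥ 13] ≤ 17/39 ≈ 0.4359.


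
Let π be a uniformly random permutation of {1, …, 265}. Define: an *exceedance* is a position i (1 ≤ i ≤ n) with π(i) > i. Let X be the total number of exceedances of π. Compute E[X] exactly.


Write X = Σ_{i=1}^{265} X_i, where X_i = 1_{π(i) > i}.
For each fixed i, π(i) is uniform over {1, …, 265} (marginal of a uniform permutation), so P[π(i) > i] = (n − i)/n. Summing: Σ_{i=1}^{265} (n − i)/n = (0 + 1 + … + 264)/265 = 265(265 − 1)/(2·265) = (265 − 1)/2.
Hence E[X] = Σ_{i=1}^{265} (265 − i)/265 = 132 ≈ 132.0000.

E[X] = 132 = 132.0000.


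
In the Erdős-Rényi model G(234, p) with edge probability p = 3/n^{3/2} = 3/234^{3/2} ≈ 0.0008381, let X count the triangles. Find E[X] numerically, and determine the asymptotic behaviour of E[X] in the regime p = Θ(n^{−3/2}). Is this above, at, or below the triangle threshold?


Number of potential triangles: C(234, 3) = 2108184.
Each occurs with probability p³ ≈ (0.0008381)³ ≈ 5.886978e-10.
By linearity: E[X] = C(234, 3)·p³ ≈ 2108184 · 5.886978e-10 ≈ 0.0012.
Since α = 3/2 > 1, p = c/n^{3/2} = o(1/n) is below the triangle threshold p ~ 1/n. Asymptotically E[X] ~ (c³/6)·n^{3(1−α)} = (3³/6)·n^{-1.5} → 0, so by Markov's inequality G has no triangles w.h.p.

E[X] ≈ 0.0012; in regime p = Θ(1/n^{3/2}) E[X] tends to 0 (below the triangle threshold p ~ 1/n).


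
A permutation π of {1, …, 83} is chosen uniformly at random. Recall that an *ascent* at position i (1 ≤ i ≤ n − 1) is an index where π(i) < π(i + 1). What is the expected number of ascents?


Write X = Σ X_I over i = 1, …, 82, with X_I the indicator of one ascent.
There are 82 indicators.
For each fixed i, the pair (π(i), π(i+1)) is a uniformly random ordered pair of distinct values from {1, …, 83}; by symmetry P[π(i) < π(i+1)] = 1/2.
By linearity: E[X] = 82 · (1/2) = (83 − 1) · (1/2) = 41 ≈ 41.00000.

E[X] = 41 = 41.00000.


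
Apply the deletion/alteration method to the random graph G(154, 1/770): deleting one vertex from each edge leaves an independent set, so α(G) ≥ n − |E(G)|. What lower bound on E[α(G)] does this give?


E[|E(G)|] = C(154, 2)·p = 11781 · (1/770) = 153/10.
E[α(G)] ≥ n − E[|E(G)|] = 154 − 153/10 = 1387/10.
Numerically: ≈ 138.700.
(This is only a lower bound; the true E[α(G)] may be larger.)

E[α(G)] ≥ 1387/10 ≈ 138.700.


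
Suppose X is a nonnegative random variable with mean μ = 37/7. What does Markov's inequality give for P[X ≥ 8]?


μ = E[X] = 37/7, a = 8.
Markov: P[X ≥ 8] ≤ μ/a = (37/7)/8 = 37/56.
Numerically: ≈ 0.661.
(Since a = 8 > μ = 5.286, the bound 37/56 is < 1 and informative.)

P[X ≥ 8] ≤ 37/56 ≈ 0.661.


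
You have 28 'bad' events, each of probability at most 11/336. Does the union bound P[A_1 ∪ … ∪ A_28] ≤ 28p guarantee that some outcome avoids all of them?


Union bound: P[∪_{i=1}^{28} A_i] ≤ Σ_i P[A_i] ≤ 28·p = 28·(11/336) = 11/12.
Numerically: 11/12 ≈ 0.916667.
Is 11/12 < 1? YES.
Since P[∪ A_i] ≤ 11/12 < 1, the complement has P[∩ A_i^c] ≥ 1 − 11/12 = 1/12 > 0, so some outcome avoids every A_i.

28·p = 11/12 ≈ 0.916667; existence CERTIFIED by the union bound.


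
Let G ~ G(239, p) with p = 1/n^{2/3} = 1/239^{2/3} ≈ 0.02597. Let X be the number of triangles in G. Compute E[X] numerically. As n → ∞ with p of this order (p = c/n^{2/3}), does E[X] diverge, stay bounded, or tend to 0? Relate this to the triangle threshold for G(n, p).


Number of potential triangles: C(239, 3) = 2246839.
Each occurs with probability p³ ≈ (0.02597)³ ≈ 1.750670e-05.
By linearity: E[X] = C(239, 3)·p³ ≈ 2246839 · 1.750670e-05 ≈ 39.3347.
Since α = 2/3 < 1, p = c/n^{2/3} ≫ 1/n is above the triangle threshold p ~ 1/n. Asymptotically E[X] ~ (c³/6)·n^{3(1−α)} = (1³/6)·n^{1} → ∞; triangles are abundant w.h.p.

E[X] ≈ 39.3347; in regime p = Θ(1/n^{2/3}) E[X] diverges (above the triangle threshold p ~ 1/n).


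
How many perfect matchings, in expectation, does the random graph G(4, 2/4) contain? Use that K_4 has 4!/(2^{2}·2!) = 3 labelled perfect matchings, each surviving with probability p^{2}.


K_4 has 4!/(2^{2}·2!) = 3 labelled perfect matchings.
For each such perfect matching H, let X_H = 1 if all 2 edges of H are present in G. Then P[X_H = 1] = p^{2} = (1/2)^{2} = 1/4.
Summing the indicators: E[X] = Σ_H E[X_H] = 3 · p^{2} = 3 · 1/4 = 3/4.
Numerically: E[X] ≈ 0.75.

E[X] = 3 · (1/2)^{2} = 3/4 ≈ 0.75.


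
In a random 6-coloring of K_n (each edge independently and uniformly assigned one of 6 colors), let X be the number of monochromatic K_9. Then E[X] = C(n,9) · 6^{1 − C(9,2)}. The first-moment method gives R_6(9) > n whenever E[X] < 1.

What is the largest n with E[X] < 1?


We need C(n, 9) · 6^{1 − 36} < 1, i.e. C(n, 9) < 6^{36 − 1} = 1719070799748422591028658176.
Check values of n near the boundary:
  n = 4407: C(4407, 9) = 1713856532599459170657070050; 1713856532599459170657070050 < 1719070799748422591028658176? YES
  n = 4408: C(4408, 9) = 1717362945146264156457459600; 1717362945146264156457459600 < 1719070799748422591028658176? YES
  n = 4409: C(4409, 9) = 1720875732988608787686577131; 1720875732988608787686577131 < 1719070799748422591028658176? NO
  n = 4410: C(4410, 9) = 1724394906266704102180823710; 1724394906266704102180823710 < 1719070799748422591028658176? NO
  n = 4411: C(4411, 9) = 1727920475134582415883601405; 1727920475134582415883601405 < 1719070799748422591028658176? NO
The largest n with C(n, 9) < 1719070799748422591028658176 is n = 4408 (where E[X] = 35778394690547169926197075/35813974994758803979763712 ≈ 0.99901). Hence R_6(9) > 4408, i.e. R_6(9) ≥ 4409.

Largest n = 4408; hence R_6(9) > 4408.


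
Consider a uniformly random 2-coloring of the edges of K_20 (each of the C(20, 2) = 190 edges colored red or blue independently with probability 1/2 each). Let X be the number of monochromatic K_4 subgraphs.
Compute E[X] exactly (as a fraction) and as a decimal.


Let X = Σ_S X_S over the C(20, 4) = 4845 subsets S of size 4, where X_S = 1 if the K_4 on S is monochromatic.
For a fixed S, the K_4 on S has C(4, 2) = 6 edges. P[all 6 edges red] = (1/2)^6, and likewise for blue, so P[monochromatic] = 2·(1/2)^6 = 2^{1 − 6} = 1/32.
Summing: E[X] = C(20, 4) · 2^{1 − 6} = 4845 · 1/32 = 4845/32.
Numerically: E[X] ≈ 151.406.

E[X] = C(20,4)·2^(1−C(4,2)) = 4845/32 ≈ 151.406.


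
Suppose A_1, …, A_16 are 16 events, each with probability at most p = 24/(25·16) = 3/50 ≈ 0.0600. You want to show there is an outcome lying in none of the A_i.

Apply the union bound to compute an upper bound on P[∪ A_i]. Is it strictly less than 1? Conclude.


Union bound: P[∪_{i=1}^{16} A_i] ≤ Σ_i P[A_i] ≤ 16·p = 16·(3/50) = 24/25.
Numerically: 24/25 ≈ 0.9600.
Is 24/25 < 1? YES.
Since P[∪ A_i] ≤ 24/25 < 1, the complement has P[∩ A_i^c] ≥ 1 − 24/25 = 1/25 > 0, so some outcome avoids every A_i.

16·p = 24/25 ≈ 0.9600; existence CERTIFIED by the union bound.


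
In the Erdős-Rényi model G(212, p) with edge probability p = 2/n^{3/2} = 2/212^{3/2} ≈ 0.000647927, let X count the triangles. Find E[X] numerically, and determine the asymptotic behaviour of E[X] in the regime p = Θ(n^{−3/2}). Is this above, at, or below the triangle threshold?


Number of potential triangles: C(212, 3) = 1565620.
Each occurs with probability p³ ≈ (0.000647927)³ ≈ 2.72006081e-10.
By linearity: E[X] = C(212, 3)·p³ ≈ 1565620 · 2.72006081e-10 ≈ 0.000426.
Since α = 3/2 > 1, p = c/n^{3/2} = o(1/n) is below the triangle threshold p ~ 1/n. Asymptotically E[X] ~ (c³/6)·n^{3(1−α)} = (2³/6)·n^{-1.5} → 0, so by Markov's inequality G has no triangles w.h.p.

E[X] ≈ 0.000426; in regime p = Θ(1/n^{3/2}) E[X] tends to 0 (below the triangle threshold p ~ 1/n).


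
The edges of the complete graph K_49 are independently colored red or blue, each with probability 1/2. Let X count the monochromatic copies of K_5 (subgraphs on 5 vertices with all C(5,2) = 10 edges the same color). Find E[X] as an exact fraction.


Let X = Σ_S X_S over the C(49, 5) = 1906884 subsets S of size 5, where X_S = 1 if the K_5 on S is monochromatic.
For a fixed S, the K_5 on S has C(5, 2) = 10 edges. P[all 10 edges red] = (1/2)^10, and likewise for blue, so P[monochromatic] = 2·(1/2)^10 = 2^{1 − 10} = 1/512.
By linearity: E[X] = C(49, 5) · 2^{1 − 10} = 1906884 · 1/512 = 476721/128.
Numerically: E[X] ≈ 3724.38281.

E[X] = C(49,5)·2^(1−C(5,2)) = 476721/128 ≈ 3724.38281.


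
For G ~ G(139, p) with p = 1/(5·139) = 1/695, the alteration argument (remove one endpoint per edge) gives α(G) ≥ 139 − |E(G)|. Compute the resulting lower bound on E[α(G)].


E[|E(G)|] = C(139, 2)·p = 9591 · (1/695) = 69/5.
E[α(G)] ≥ n − E[|E(G)|] = 139 − 69/5 = 626/5.
Numerically: ≈ 125.2000.
(This is only a lower bound; the true E[α(G)] may be larger.)

E[α(G)] ≥ 626/5 ≈ 125.2000.


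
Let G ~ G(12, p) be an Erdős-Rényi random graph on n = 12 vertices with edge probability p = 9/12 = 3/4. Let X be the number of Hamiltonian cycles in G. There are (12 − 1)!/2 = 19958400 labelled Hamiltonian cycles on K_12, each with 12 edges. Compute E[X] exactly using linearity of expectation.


K_12 has (12 − 1)!/2 = 19958400 labelled Hamiltonian cycles.
For each such Hamiltonian cycle H, let X_H = 1 if all 12 edges of H are present in G. Then P[X_H = 1] = p^{12} = (3/4)^{12} = 531441/16777216.
By linearity: E[X] = Σ_H E[X_H] = 19958400 · p^{12} = 19958400 · 531441/16777216 = 82864937925/131072.
Numerically: E[X] ≈ 632209.

E[X] = 19958400 · (3/4)^{12} = 82864937925/131072 ≈ 632209.


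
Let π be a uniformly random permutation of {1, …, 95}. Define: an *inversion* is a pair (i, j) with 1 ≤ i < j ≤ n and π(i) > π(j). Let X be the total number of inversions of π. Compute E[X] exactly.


Write X = Σ X_I over the C(95, 2) = 4465 pairs i < j, with X_I the indicator of one inversion.
There are 4465 indicators.
For each fixed pair i < j, the values π(i) and π(j) are two distinct elements of {1, …, 95} in uniformly random order; by symmetry P[π(i) > π(j)] = 1/2.
By linearity: E[X] = 4465 · (1/2) = C(95, 2) · (1/2) = 4465/2 = 4465/2 ≈ 2232.5000.

E[X] = 4465/2 = 2232.5000.


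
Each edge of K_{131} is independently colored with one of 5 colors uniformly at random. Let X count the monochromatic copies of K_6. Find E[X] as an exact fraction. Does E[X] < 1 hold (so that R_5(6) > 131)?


E[X] = C(131, 6) · 5^{1 − 15} = 6249655776 · 5^{−14} = 6249655776/6103515625.
As a reduced fraction: E[X] = 6249655776/6103515625 ≈ 1.0239.
Is E[X] < 1? NO.
Since E[X] ≥ 1, the first-moment bound is inconclusive at n = 131; it does NOT by itself certify R_5(6) > 131.

E[X] = 6249655776/6103515625 ≈ 1.0239; E[X] ≥ 1; first-moment method inconclusive here.
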